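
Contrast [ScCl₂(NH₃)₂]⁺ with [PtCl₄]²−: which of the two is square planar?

[PtCl₄]²−

For [ScCl₂(NH₃)₂]⁺: Summing ligand charges against the +1 overall charge gives an oxidation state of +3 for scandium. Scandium is a group-3 element; Sc(III) is therefore d⁰. A d⁰ ion has no crystal-field stabilisation preference between square planar and tetrahedral, so four ligands adopt the sterically favoured tetrahedral geometry. → tetrahedral.
For [PtCl₄]²−: Ligand charges: each chloride is −1. With an overall charge of −2 the platinum centre must be in the +2 oxidation state. Pt sits in group 10, so the d-electron count is 10 − 2 = 8. A 5d d⁸ ion has a large crystal-field splitting; square planar leaves the high-energy d_{x²−y²} orbital empty and maximises CFSE. → square planar.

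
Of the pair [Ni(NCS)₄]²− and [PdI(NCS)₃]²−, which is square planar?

For [Ni(NCS)₄]²−: Summing ligand charges against the −2 overall charge gives an oxidation state of +2 for nickel. Nickel is a group-10 element; Ni(II) is therefore d⁸. Isothiocyanate is a weak-field ligand. With weak-field ligands the CFSE gain from square planar is small, so a 3d d⁸ ion takes the sterically preferred tetrahedral geometry. → tetrahedral.
For [PdI(NCS)₃]²−: Ligand charges: each iodide is −1; each isothiocyanate is −1. With an overall charge of −2 the palladium centre must be in the +2 oxidation state. Group 10 minus oxidation state 2 gives a d⁸ configuration. A 4d d⁸ ion has a large crystal-field splitting; square planar leaves the high-energy d_{x²−y²} orbital empty and maximises CFSE. → square planar.

[PdI(NCS)₃]²−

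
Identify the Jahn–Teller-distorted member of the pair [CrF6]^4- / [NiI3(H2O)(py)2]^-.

[CrF6]^4-: Ligand charges: each fluoride is −1. With an overall charge of −4 the chromium centre must be in the +2 oxidation state. Chromium is a group-6 element; Cr(II) is therefore d⁴. Fluoride is a weak-field ligand for a first-row metal, so the complex is high-spin. The t₂g³e_g¹ (high-spin) configuration has an unevenly filled e_g set; the Jahn–Teller theorem predicts a tetragonal distortion (typically axial elongation) to lift the degeneracy.
[NiI3(H2O)(py)2]^-: Ligand charges: each iodide is −1; water is neutral; pyridine is neutral. With an overall charge of −1 the nickel centre must be in the +2 oxidation state. Nickel is a group-10 element; Ni(II) is therefore d⁸. The d⁸ configuration leaves the e_g set evenly filled (or empty) — no strong Jahn–Teller driving force.

[CrF6]^4-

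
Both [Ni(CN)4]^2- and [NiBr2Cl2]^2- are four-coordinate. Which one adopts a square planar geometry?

[Ni(CN)4]^2-

For [Ni(CN)4]^2-: Ligand charges: each cyanide is −1. With an overall charge of −2 the nickel centre must be in the +2 oxidation state. Nickel is a group-10 element; Ni(II) is therefore d⁸. Cyanide is a strong-field ligand (high in the spectrochemical series). A 3d d⁸ ion with strong-field ligands gains enough CFSE to favour square planar over tetrahedral. → square planar.
For [NiBr2Cl2]^2-: Summing ligand charges against the −2 overall charge gives an oxidation state of +2 for nickel. Group 10 minus oxidation state 2 gives a d⁸ configuration. Bromide and chloride are weak-field ligands. With weak-field ligands the CFSE gain from square planar is small, so a 3d d⁸ ion takes the sterically preferred tetrahedral geometry. → tetrahedral.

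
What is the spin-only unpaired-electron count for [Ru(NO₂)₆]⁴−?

0

Each nitro (N-bound nitrite) is −1; balancing the −4 overall charge requires Ru(II).
Group 8 minus oxidation state 2 gives a d⁶ configuration.
The spin state decides the count: a 4d ion has a large Δₒ and is invariably low-spin.
An octahedral low-spin d⁶ ion is t₂g⁶e_g⁰, giving 0 unpaired electrons.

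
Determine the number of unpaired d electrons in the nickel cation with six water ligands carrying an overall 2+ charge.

2

Water is neutral; balancing the +2 overall charge requires Ni(II).
Ni sits in group 10, so the d-electron count is 10 − 2 = 8.
In an octahedral field the d⁸ configuration is t₂g⁶e_g² (only one arrangement possible), giving 2 unpaired electrons.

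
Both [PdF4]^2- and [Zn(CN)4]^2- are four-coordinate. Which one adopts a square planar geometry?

For [PdF4]^2-: Each fluoride is −1; balancing the −2 overall charge requires Pd(II). Pd sits in group 10, so the d-electron count is 10 − 2 = 8. A 4d d⁸ ion has a large crystal-field splitting; square planar leaves the high-energy d_{x²−y²} orbital empty and maximises CFSE. → square planar.
For [Zn(CN)4]^2-: Each cyanide is −1; balancing the −2 overall charge requires Zn(II). Zn sits in group 12, so the d-electron count is 12 − 2 = 10. A d¹⁰ ion has no crystal-field stabilisation preference between square planar and tetrahedral, so four ligands adopt the sterically favoured tetrahedral geometry. → tetrahedral.

[PdF4]^2-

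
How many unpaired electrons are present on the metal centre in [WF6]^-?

Summing ligand charges against the −1 overall charge gives an oxidation state of +5 for tungsten.
Group 6 minus oxidation state 5 gives a d¹ configuration.
In an octahedral field the d¹ configuration is t₂g¹e_g⁰ (only one arrangement possible), giving 1 unpaired electron.

1 unpaired electron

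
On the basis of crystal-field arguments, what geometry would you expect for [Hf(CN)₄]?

tetrahedral

Each cyanide is −1; balancing the 0 overall charge requires Hf(IV).
Hf sits in group 4, so the d-electron count is 4 − 4 = 0.
Coordination number: 4.
A d⁰ ion has no crystal-field stabilisation preference between square planar and tetrahedral, so four ligands adopt the sterically favoured tetrahedral geometry.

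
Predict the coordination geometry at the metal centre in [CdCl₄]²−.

tetrahedral

Each chloride is −1; balancing the −2 overall charge requires Cd(II).
Cadmium is a group-12 element; Cd(II) is therefore d¹⁰.
Coordination number: 4.
A d¹⁰ ion has no crystal-field stabilisation preference between square planar and tetrahedral, so four ligands adopt the sterically favoured tetrahedral geometry.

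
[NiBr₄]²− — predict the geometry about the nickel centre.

tetrahedral

Summing ligand charges against the −2 overall charge gives an oxidation state of +2 for nickel.
Group 10 minus oxidation state 2 gives a d⁸ configuration.
Coordination number: 4.
Bromide is a weak-field ligand.
With weak-field ligands the CFSE gain from square planar is small, so a 3d d⁸ ion takes the sterically preferred tetrahedral geometry.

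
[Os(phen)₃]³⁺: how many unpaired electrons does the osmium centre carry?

1 unpaired electron

1,10-phenanthroline is neutral; balancing the +3 overall charge requires Os(III).
Osmium is a group-8 element; Os(III) is therefore d⁵.
Counting donor atoms: 3×1,10-phenanthroline (bidentate) → 6 donors. Coordination number = 6.
The spin state decides the count: a 5d ion has a large Δₒ and is invariably low-spin.
An octahedral low-spin d⁵ ion is t₂g⁵e_g⁰, giving 1 unpaired electron.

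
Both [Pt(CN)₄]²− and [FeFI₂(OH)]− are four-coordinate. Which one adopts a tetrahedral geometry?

For [Pt(CN)₄]²−: Summing ligand charges against the −2 overall charge gives an oxidation state of +2 for platinum. Pt sits in group 10, so the d-electron count is 10 − 2 = 8. A 5d d⁸ ion has a large crystal-field splitting; square planar leaves the high-energy d_{x²−y²} orbital empty and maximises CFSE. → square planar.
For [FeFI₂(OH)]−: Each fluoride is −1; each iodide is −1; each hydroxide is −1; balancing the −1 overall charge requires Fe(III). Fe sits in group 8, so the d-electron count is 8 − 3 = 5. A high-spin d⁵ ion has zero CFSE in either geometry, so four ligands adopt the sterically favoured tetrahedral geometry. → tetrahedral.

[FeFI₂(OH)]−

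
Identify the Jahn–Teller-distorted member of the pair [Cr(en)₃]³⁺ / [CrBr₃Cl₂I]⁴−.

[CrBr₃Cl₂I]⁴−

[Cr(en)₃]³⁺: Ligand charges: ethylenediamine is neutral. With an overall charge of +3 the chromium centre must be in the +3 oxidation state. Chromium is a group-6 element; Cr(III) is therefore d³. The d³ configuration leaves the e_g set evenly filled (or empty) — no strong Jahn–Teller driving force.
[CrBr₃Cl₂I]⁴−: Each bromide is −1; each chloride is −1; each iodide is −1; balancing the −4 overall charge requires Cr(II). Group 6 minus oxidation state 2 gives a d⁴ configuration. Bromide, chloride, and iodide are weak-field ligands for a first-row metal, so the complex is high-spin. The t₂g³e_g¹ (high-spin) configuration has an unevenly filled e_g set; the Jahn–Teller theorem predicts a tetragonal distortion (typically axial elongation) to lift the degeneracy.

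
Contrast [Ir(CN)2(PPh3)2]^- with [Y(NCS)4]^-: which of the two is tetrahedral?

[Y(NCS)4]^-

For [Ir(CN)2(PPh3)2]^-: Summing ligand charges against the −1 overall charge gives an oxidation state of +1 for iridium. Iridium is a group-9 element; Ir(I) is therefore d⁸. A 5d d⁸ ion has a large crystal-field splitting; square planar leaves the high-energy d_{x²−y²} orbital empty and maximises CFSE. → square planar.
For [Y(NCS)4]^-: Summing ligand charges against the −1 overall charge gives an oxidation state of +3 for yttrium. Group 3 minus oxidation state 3 gives a d⁰ configuration. A d⁰ ion has no crystal-field stabilisation preference between square planar and tetrahedral, so four ligands adopt the sterically favoured tetrahedral geometry. → tetrahedral.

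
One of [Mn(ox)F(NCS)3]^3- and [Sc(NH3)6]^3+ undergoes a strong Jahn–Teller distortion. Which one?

[Mn(ox)F(NCS)3]^3-: Each oxalate is −2; each fluoride is −1; each isothiocyanate is −1; balancing the −3 overall charge requires Mn(III). Mn sits in group 7, so the d-electron count is 7 − 3 = 4. Fluoride, isothiocyanate, and oxalate are weak-field ligands for a first-row metal, so the complex is high-spin. The t₂g³e_g¹ (high-spin) configuration has an unevenly filled e_g set; the Jahn–Teller theorem predicts a tetragonal distortion (typically axial elongation) to lift the degeneracy.
[Sc(NH3)6]^3+: Ammonia is neutral; balancing the +3 overall charge requires Sc(III). Sc sits in group 3, so the d-electron count is 3 − 3 = 0. The d⁰ configuration leaves the e_g set evenly filled (or empty) — no strong Jahn–Teller driving force.

[Mn(ox)F(NCS)3]^3-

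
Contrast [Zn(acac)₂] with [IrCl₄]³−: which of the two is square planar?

[IrCl₄]³−

For [Zn(acac)₂]: Each acetylacetonate is −1; balancing the 0 overall charge requires Zn(II). Group 12 minus oxidation state 2 gives a d¹⁰ configuration. A d¹⁰ ion has no crystal-field stabilisation preference between square planar and tetrahedral, so four ligands adopt the sterically favoured tetrahedral geometry. → tetrahedral.
For [IrCl₄]³−: Each chloride is −1; balancing the −3 overall charge requires Ir(I). Ir sits in group 9, so the d-electron count is 9 − 1 = 8. A 5d d⁸ ion has a large crystal-field splitting; square planar leaves the high-energy d_{x²−y²} orbital empty and maximises CFSE. → square planar.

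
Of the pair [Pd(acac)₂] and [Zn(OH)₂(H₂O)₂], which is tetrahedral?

For [Pd(acac)₂]: Summing ligand charges against the 0 overall charge gives an oxidation state of +2 for palladium. Palladium is a group-10 element; Pd(II) is therefore d⁸. A 4d d⁸ ion has a large crystal-field splitting; square planar leaves the high-energy d_{x²−y²} orbital empty and maximises CFSE. → square planar.
For [Zn(OH)₂(H₂O)₂]: Each hydroxide is −1; water is neutral; balancing the 0 overall charge requires Zn(II). Zinc is a group-12 element; Zn(II) is therefore d¹⁰. A d¹⁰ ion has no crystal-field stabilisation preference between square planar and tetrahedral, so four ligands adopt the sterically favoured tetrahedral geometry. → tetrahedral.

[Zn(OH)₂(H₂O)₂]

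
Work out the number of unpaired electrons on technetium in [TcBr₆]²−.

Summing ligand charges against the −2 overall charge gives an oxidation state of +4 for technetium.
Tc sits in group 7, so the d-electron count is 7 − 4 = 3.
In an octahedral field the d³ configuration is t₂g³e_g⁰ (only one arrangement possible), giving 3 unpaired electrons.

3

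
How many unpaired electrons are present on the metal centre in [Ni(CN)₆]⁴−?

Each cyanide is −1; balancing the −4 overall charge requires Ni(II).
Group 10 minus oxidation state 2 gives a d⁸ configuration.
In an octahedral field the d⁸ configuration is t₂g⁶e_g² (only one arrangement possible), giving 2 unpaired electrons.

2 unpaired electrons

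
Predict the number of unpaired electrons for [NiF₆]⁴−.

Each fluoride is −1; balancing the −4 overall charge requires Ni(II).
Ni sits in group 10, so the d-electron count is 10 − 2 = 8.
In an octahedral field the d⁸ configuration is t₂g⁶e_g² (only one arrangement possible), giving 2 unpaired electrons.

2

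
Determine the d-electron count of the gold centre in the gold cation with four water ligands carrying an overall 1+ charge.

d10

Water is neutral; balancing the +1 overall charge requires Au(I).
Group 11 minus oxidation state 1 gives a d¹⁰ configuration.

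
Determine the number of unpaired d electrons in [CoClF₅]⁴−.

Each chloride is −1; each fluoride is −1; balancing the −4 overall charge requires Co(II).
Co sits in group 9, so the d-electron count is 9 − 2 = 7.
The spin state decides the count: Chloride and fluoride are weak-field ligands for a first-row metal, so the complex is high-spin.
An octahedral high-spin d⁷ ion is t₂g⁵e_g², giving 3 unpaired electrons.

3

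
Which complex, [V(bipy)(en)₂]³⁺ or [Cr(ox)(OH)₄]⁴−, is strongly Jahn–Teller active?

[V(bipy)(en)₂]³⁺: Ligand charges: 2,2′-bipyridine is neutral; ethylenediamine is neutral. With an overall charge of +3 the vanadium centre must be in the +3 oxidation state. V sits in group 5, so the d-electron count is 5 − 3 = 2. The d² configuration leaves the e_g set evenly filled (or empty) — no strong Jahn–Teller driving force.
[Cr(ox)(OH)₄]⁴−: Summing ligand charges against the −4 overall charge gives an oxidation state of +2 for chromium. Group 6 minus oxidation state 2 gives a d⁴ configuration. Hydroxide and oxalate are weak-field ligands for a first-row metal, so the complex is high-spin. The t₂g³e_g¹ (high-spin) configuration has an unevenly filled e_g set; the Jahn–Teller theorem predicts a tetragonal distortion (typically axial elongation) to lift the degeneracy.

[Cr(ox)(OH)₄]⁴−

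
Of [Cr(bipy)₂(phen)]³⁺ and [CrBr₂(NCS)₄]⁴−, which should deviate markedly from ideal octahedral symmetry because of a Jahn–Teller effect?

[Cr(bipy)₂(phen)]³⁺: Summing ligand charges against the +3 overall charge gives an oxidation state of +3 for chromium. Group 6 minus oxidation state 3 gives a d³ configuration. The d³ configuration leaves the e_g set evenly filled (or empty) — no strong Jahn–Teller driving force.
[CrBr₂(NCS)₄]⁴−: Each bromide is −1; each isothiocyanate is −1; balancing the −4 overall charge requires Cr(II). Chromium is a group-6 element; Cr(II) is therefore d⁴. Bromide and isothiocyanate are weak-field ligands for a first-row metal, so the complex is high-spin. The t₂g³e_g¹ (high-spin) configuration has an unevenly filled e_g set; the Jahn–Teller theorem predicts a tetragonal distortion (typically axial elongation) to lift the degeneracy.

[CrBr₂(NCS)₄]⁴−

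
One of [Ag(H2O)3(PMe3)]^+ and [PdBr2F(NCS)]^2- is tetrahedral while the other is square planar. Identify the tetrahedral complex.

For [Ag(H2O)3(PMe3)]^+: Water is neutral; trimethylphosphine is neutral; balancing the +1 overall charge requires Ag(I). Group 11 minus oxidation state 1 gives a d¹⁰ configuration. A d¹⁰ ion has no crystal-field stabilisation preference between square planar and tetrahedral, so four ligands adopt the sterically favoured tetrahedral geometry. → tetrahedral.
For [PdBr2F(NCS)]^2-: Ligand charges: each bromide is −1; each fluoride is −1; each isothiocyanate is −1. With an overall charge of −2 the palladium centre must be in the +2 oxidation state. Pd sits in group 10, so the d-electron count is 10 − 2 = 8. A 4d d⁸ ion has a large crystal-field splitting; square planar leaves the high-energy d_{x²−y²} orbital empty and maximises CFSE. → square planar.

[Ag(H2O)3(PMe3)]^+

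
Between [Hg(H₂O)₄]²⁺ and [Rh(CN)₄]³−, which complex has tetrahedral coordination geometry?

For [Hg(H₂O)₄]²⁺: Ligand charges: water is neutral. With an overall charge of +2 the mercury centre must be in the +2 oxidation state. Hg sits in group 12, so the d-electron count is 12 − 2 = 10. A d¹⁰ ion has no crystal-field stabilisation preference between square planar and tetrahedral, so four ligands adopt the sterically favoured tetrahedral geometry. → tetrahedral.
For [Rh(CN)₄]³−: Each cyanide is −1; balancing the −3 overall charge requires Rh(I). Group 9 minus oxidation state 1 gives a d⁸ configuration. A 4d d⁸ ion has a large crystal-field splitting; square planar leaves the high-energy d_{x²−y²} orbital empty and maximises CFSE. → square planar.

[Hg(H₂O)₄]²⁺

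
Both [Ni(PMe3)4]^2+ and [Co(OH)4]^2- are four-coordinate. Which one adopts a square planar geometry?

[Ni(PMe3)4]^2+

For [Ni(PMe3)4]^2+: Summing ligand charges against the +2 overall charge gives an oxidation state of +2 for nickel. Nickel is a group-10 element; Ni(II) is therefore d⁸. Trimethylphosphine is a strong-field ligand (high in the spectrochemical series). A 3d d⁸ ion with strong-field ligands gains enough CFSE to favour square planar over tetrahedral. → square planar.
For [Co(OH)4]^2-: Ligand charges: each hydroxide is −1. With an overall charge of −2 the cobalt centre must be in the +2 oxidation state. Co sits in group 9, so the d-electron count is 9 − 2 = 7. For a high-spin 3d d⁷ ion with weak-field ligands the small Δₜ gives little square-planar CFSE advantage, so four ligands adopt the sterically favoured tetrahedral geometry. → tetrahedral.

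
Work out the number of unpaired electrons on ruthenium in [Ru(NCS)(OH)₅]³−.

Each isothiocyanate is −1; each hydroxide is −1; balancing the −3 overall charge requires Ru(III).
Ru sits in group 8, so the d-electron count is 8 − 3 = 5.
The spin state decides the count: a 4d ion has a large Δₒ and is invariably low-spin.
An octahedral low-spin d⁵ ion is t₂g⁵e_g⁰, giving 1 unpaired electron.

1 unpaired electron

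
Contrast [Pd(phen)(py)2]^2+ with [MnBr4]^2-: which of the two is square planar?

[Pd(phen)(py)2]^2+

For [Pd(phen)(py)2]^2+: 1,10-phenanthroline is neutral; pyridine is neutral; balancing the +2 overall charge requires Pd(II). Palladium is a group-10 element; Pd(II) is therefore d⁸. A 4d d⁸ ion has a large crystal-field splitting; square planar leaves the high-energy d_{x²−y²} orbital empty and maximises CFSE. → square planar.
For [MnBr4]^2-: Ligand charges: each bromide is −1. With an overall charge of −2 the manganese centre must be in the +2 oxidation state. Manganese is a group-7 element; Mn(II) is therefore d⁵. A high-spin d⁵ ion has zero CFSE in either geometry, so four ligands adopt the sterically favoured tetrahedral geometry. → tetrahedral.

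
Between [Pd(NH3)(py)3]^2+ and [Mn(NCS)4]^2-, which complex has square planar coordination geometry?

For [Pd(NH3)(py)3]^2+: Ammonia is neutral; pyridine is neutral; balancing the +2 overall charge requires Pd(II). Pd sits in group 10, so the d-electron count is 10 − 2 = 8. A 4d d⁸ ion has a large crystal-field splitting; square planar leaves the high-energy d_{x²−y²} orbital empty and maximises CFSE. → square planar.
For [Mn(NCS)4]^2-: Ligand charges: each isothiocyanate is −1. With an overall charge of −2 the manganese centre must be in the +2 oxidation state. Mn sits in group 7, so the d-electron count is 7 − 2 = 5. A high-spin d⁵ ion has zero CFSE in either geometry, so four ligands adopt the sterically favoured tetrahedral geometry. → tetrahedral.

[Pd(NH3)(py)3]^2+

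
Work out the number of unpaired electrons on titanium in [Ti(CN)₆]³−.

1

Summing ligand charges against the −3 overall charge gives an oxidation state of +3 for titanium.
Titanium is a group-4 element; Ti(III) is therefore d¹.
In an octahedral field the d¹ configuration is t₂g¹e_g⁰ (only one arrangement possible), giving 1 unpaired electron.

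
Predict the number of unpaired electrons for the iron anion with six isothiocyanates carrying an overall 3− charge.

5

Ligand charges: each isothiocyanate is −1. With an overall charge of −3 the iron centre must be in the +3 oxidation state.
Fe sits in group 8, so the d-electron count is 8 − 3 = 5.
The spin state decides the count: Isothiocyanate is a weak-field ligand for a first-row metal, so the complex is high-spin.
An octahedral high-spin d⁵ ion is t₂g³e_g², giving 5 unpaired electrons.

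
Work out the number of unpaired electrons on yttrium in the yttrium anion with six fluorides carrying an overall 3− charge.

0 unpaired electrons

Each fluoride is −1; balancing the −3 overall charge requires Y(III).
Y sits in group 3, so the d-electron count is 3 − 3 = 0.
In an octahedral field the d⁰ configuration is t₂g⁰e_g⁰, giving 0 unpaired electrons.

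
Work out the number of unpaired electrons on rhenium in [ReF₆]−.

Ligand charges: each fluoride is −1. With an overall charge of −1 the rhenium centre must be in the +5 oxidation state.
Group 7 minus oxidation state 5 gives a d² configuration.
In an octahedral field the d² configuration is t₂g²e_g⁰ (only one arrangement possible), giving 2 unpaired electrons.

2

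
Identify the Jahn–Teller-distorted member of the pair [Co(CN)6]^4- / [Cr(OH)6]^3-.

[Co(CN)6]^4-

[Co(CN)6]^4-: Ligand charges: each cyanide is −1. With an overall charge of −4 the cobalt centre must be in the +2 oxidation state. Group 9 minus oxidation state 2 gives a d⁷ configuration. Cyanide is a strong-field ligand (high in the spectrochemical series) for a first-row metal, so the complex is low-spin. The t₂g⁶e_g¹ (low-spin) configuration has an unevenly filled e_g set; the Jahn–Teller theorem predicts a tetragonal distortion (typically axial elongation) to lift the degeneracy.
[Cr(OH)6]^3-: Summing ligand charges against the −3 overall charge gives an oxidation state of +3 for chromium. Chromium is a group-6 element; Cr(III) is therefore d³. The d³ configuration leaves the e_g set evenly filled (or empty) — no strong Jahn–Teller driving force.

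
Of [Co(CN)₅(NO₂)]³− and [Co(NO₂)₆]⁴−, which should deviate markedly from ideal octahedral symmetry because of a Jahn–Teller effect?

[Co(CN)₅(NO₂)]³−: Summing ligand charges against the −3 overall charge gives an oxidation state of +3 for cobalt. Co sits in group 9, so the d-electron count is 9 − 3 = 6. Co(III) has an exceptionally large octahedral splitting and is low-spin with essentially every ligand except fluoride. The d⁶ configuration leaves the e_g set evenly filled (or empty) — no strong Jahn–Teller driving force.
[Co(NO₂)₆]⁴−: Summing ligand charges against the −4 overall charge gives an oxidation state of +2 for cobalt. Co sits in group 9, so the d-electron count is 9 − 2 = 7. Nitro (N-bound nitrite) is a strong-field ligand (high in the spectrochemical series) for a first-row metal, so the complex is low-spin. The t₂g⁶e_g¹ (low-spin) configuration has an unevenly filled e_g set; the Jahn–Teller theorem predicts a tetragonal distortion (typically axial elongation) to lift the degeneracy.

[Co(NO₂)₆]⁴−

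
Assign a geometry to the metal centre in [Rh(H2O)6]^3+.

octahedral

Ligand charges: water is neutral. With an overall charge of +3 the rhodium centre must be in the +3 oxidation state.
Rh sits in group 9, so the d-electron count is 9 − 3 = 6.
With 6 monodentate ligands the coordination number is 6.
Six donors around a single metal centre give an octahedral coordination sphere.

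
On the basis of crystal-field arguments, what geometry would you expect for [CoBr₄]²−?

tetrahedral

Ligand charges: each bromide is −1. With an overall charge of −2 the cobalt centre must be in the +2 oxidation state.
Group 9 minus oxidation state 2 gives a d⁷ configuration.
With 4 monodentate ligands the coordination number is 4.
Bromide is a weak-field ligand.
For a high-spin 3d d⁷ ion with weak-field ligands the small Δₜ gives little square-planar CFSE advantage, so four ligands adopt the sterically favoured tetrahedral geometry.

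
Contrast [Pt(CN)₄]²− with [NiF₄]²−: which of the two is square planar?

[Pt(CN)₄]²−

For [Pt(CN)₄]²−: Each cyanide is −1; balancing the −2 overall charge requires Pt(II). Platinum is a group-10 element; Pt(II) is therefore d⁸. A 5d d⁸ ion has a large crystal-field splitting; square planar leaves the high-energy d_{x²−y²} orbital empty and maximises CFSE. → square planar.
For [NiF₄]²−: Summing ligand charges against the −2 overall charge gives an oxidation state of +2 for nickel. Ni sits in group 10, so the d-electron count is 10 − 2 = 8. Fluoride is a weak-field ligand. With weak-field ligands the CFSE gain from square planar is small, so a 3d d⁸ ion takes the sterically preferred tetrahedral geometry. → tetrahedral.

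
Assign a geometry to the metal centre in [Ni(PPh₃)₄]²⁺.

Summing ligand charges against the +2 overall charge gives an oxidation state of +2 for nickel.
Nickel is a group-10 element; Ni(II) is therefore d⁸.
With 4 monodentate ligands the coordination number is 4.
Triphenylphosphine is a strong-field ligand (high in the spectrochemical series).
A 3d d⁸ ion with strong-field ligands gains enough CFSE to favour square planar over tetrahedral.

square planar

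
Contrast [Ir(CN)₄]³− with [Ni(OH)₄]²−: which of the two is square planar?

[Ir(CN)₄]³−

For [Ir(CN)₄]³−: Ligand charges: each cyanide is −1. With an overall charge of −3 the iridium centre must be in the +1 oxidation state. Ir sits in group 9, so the d-electron count is 9 − 1 = 8. A 5d d⁸ ion has a large crystal-field splitting; square planar leaves the high-energy d_{x²−y²} orbital empty and maximises CFSE. → square planar.
For [Ni(OH)₄]²−: Each hydroxide is −1; balancing the −2 overall charge requires Ni(II). Ni sits in group 10, so the d-electron count is 10 − 2 = 8. Hydroxide is a weak-field ligand. With weak-field ligands the CFSE gain from square planar is small, so a 3d d⁸ ion takes the sterically preferred tetrahedral geometry. → tetrahedral.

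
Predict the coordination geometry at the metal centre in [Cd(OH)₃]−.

trigonal planar

Ligand charges: each hydroxide is −1. With an overall charge of −1 the cadmium centre must be in the +2 oxidation state.
Group 12 minus oxidation state 2 gives a d¹⁰ configuration.
Coordination number: 3.
Three ligands around a d¹⁰ centre minimise repulsion in a trigonal-planar arrangement.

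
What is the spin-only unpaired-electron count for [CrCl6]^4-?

4

Ligand charges: each chloride is −1. With an overall charge of −4 the chromium centre must be in the +2 oxidation state.
Cr sits in group 6, so the d-electron count is 6 − 2 = 4.
The spin state decides the count: Chloride is a weak-field ligand for a first-row metal, so the complex is high-spin.
An octahedral high-spin d⁴ ion is t₂g³e_g¹, giving 4 unpaired electrons.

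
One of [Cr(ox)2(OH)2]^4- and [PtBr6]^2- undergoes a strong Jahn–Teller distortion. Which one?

[Cr(ox)2(OH)2]^4-

[Cr(ox)2(OH)2]^4-: Summing ligand charges against the −4 overall charge gives an oxidation state of +2 for chromium. Cr sits in group 6, so the d-electron count is 6 − 2 = 4. Hydroxide and oxalate are weak-field ligands for a first-row metal, so the complex is high-spin. The t₂g³e_g¹ (high-spin) configuration has an unevenly filled e_g set; the Jahn–Teller theorem predicts a tetragonal distortion (typically axial elongation) to lift the degeneracy.
[PtBr6]^2-: Each bromide is −1; balancing the −2 overall charge requires Pt(IV). Pt sits in group 10, so the d-electron count is 10 − 4 = 6. A 5d ion has a large Δₒ and is invariably low-spin. The d⁶ configuration leaves the e_g set evenly filled (or empty) — no strong Jahn–Teller driving force.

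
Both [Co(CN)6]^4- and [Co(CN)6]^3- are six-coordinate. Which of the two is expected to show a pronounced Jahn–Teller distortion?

[Co(CN)6]^4-

[Co(CN)6]^4-: Summing ligand charges against the −4 overall charge gives an oxidation state of +2 for cobalt. Cobalt is a group-9 element; Co(II) is therefore d⁷. Cyanide is a strong-field ligand (high in the spectrochemical series) for a first-row metal, so the complex is low-spin. The t₂g⁶e_g¹ (low-spin) configuration has an unevenly filled e_g set; the Jahn–Teller theorem predicts a tetragonal distortion (typically axial elongation) to lift the degeneracy.
[Co(CN)6]^3-: Ligand charges: each cyanide is −1. With an overall charge of −3 the cobalt centre must be in the +3 oxidation state. Cobalt is a group-9 element; Co(III) is therefore d⁶. Co(III) has an exceptionally large octahedral splitting and is low-spin with essentially every ligand except fluoride. The d⁶ configuration leaves the e_g set evenly filled (or empty) — no strong Jahn–Teller driving force.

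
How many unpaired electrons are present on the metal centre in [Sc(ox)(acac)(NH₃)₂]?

0 unpaired electrons

Each oxalate is −2; each acetylacetonate is −1; ammonia is neutral; balancing the 0 overall charge requires Sc(III).
Scandium is a group-3 element; Sc(III) is therefore d⁰.
Counting donor atoms: 1×oxalate (bidentate) → 2 donors; 1×acetylacetonate (bidentate) → 2 donors; 2×ammonia (monodentate) → 2 donors. Coordination number = 6.
In an octahedral field the d⁰ configuration is t₂g⁰e_g⁰, giving 0 unpaired electrons.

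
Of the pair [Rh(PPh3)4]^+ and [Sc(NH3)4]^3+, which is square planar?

For [Rh(PPh3)4]^+: Summing ligand charges against the +1 overall charge gives an oxidation state of +1 for rhodium. Rh sits in group 9, so the d-electron count is 9 − 1 = 8. A 4d d⁸ ion has a large crystal-field splitting; square planar leaves the high-energy d_{x²−y²} orbital empty and maximises CFSE. → square planar.
For [Sc(NH3)4]^3+: Ammonia is neutral; balancing the +3 overall charge requires Sc(III). Scandium is a group-3 element; Sc(III) is therefore d⁰. A d⁰ ion has no crystal-field stabilisation preference between square planar and tetrahedral, so four ligands adopt the sterically favoured tetrahedral geometry. → tetrahedral.

[Rh(PPh3)4]^+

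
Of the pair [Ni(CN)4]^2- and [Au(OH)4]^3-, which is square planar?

[Ni(CN)4]^2-

For [Ni(CN)4]^2-: Summing ligand charges against the −2 overall charge gives an oxidation state of +2 for nickel. Nickel is a group-10 element; Ni(II) is therefore d⁸. Cyanide is a strong-field ligand (high in the spectrochemical series). A 3d d⁸ ion with strong-field ligands gains enough CFSE to favour square planar over tetrahedral. → square planar.
For [Au(OH)4]^3-: Ligand charges: each hydroxide is −1. With an overall charge of −3 the gold centre must be in the +1 oxidation state. Group 11 minus oxidation state 1 gives a d¹⁰ configuration. A d¹⁰ ion has no crystal-field stabilisation preference between square planar and tetrahedral, so four ligands adopt the sterically favoured tetrahedral geometry. → tetrahedral.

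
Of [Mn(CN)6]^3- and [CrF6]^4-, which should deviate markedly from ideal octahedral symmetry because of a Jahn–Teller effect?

[CrF6]^4-

[Mn(CN)6]^3-: Each cyanide is −1; balancing the −3 overall charge requires Mn(III). Group 7 minus oxidation state 3 gives a d⁴ configuration. Cyanide is a strong-field ligand (high in the spectrochemical series) for a first-row metal, so the complex is low-spin. The d⁴ configuration leaves the e_g set evenly filled (or empty) — no strong Jahn–Teller driving force.
[CrF6]^4-: Each fluoride is −1; balancing the −4 overall charge requires Cr(II). Group 6 minus oxidation state 2 gives a d⁴ configuration. Fluoride is a weak-field ligand for a first-row metal, so the complex is high-spin. The t₂g³e_g¹ (high-spin) configuration has an unevenly filled e_g set; the Jahn–Teller theorem predicts a tetragonal distortion (typically axial elongation) to lift the degeneracy.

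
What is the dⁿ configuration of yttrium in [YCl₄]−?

d⁰

Ligand charges: each chloride is −1. With an overall charge of −1 the yttrium centre must be in the +3 oxidation state.
Group 3 minus oxidation state 3 gives a d⁰ configuration.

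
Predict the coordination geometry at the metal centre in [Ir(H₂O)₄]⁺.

square planar

Ligand charges: water is neutral. With an overall charge of +1 the iridium centre must be in the +1 oxidation state.
Iridium is a group-9 element; Ir(I) is therefore d⁸.
With 4 monodentate ligands the coordination number is 4.
A 5d d⁸ ion has a large crystal-field splitting; square planar leaves the high-energy d_{x²−y²} orbital empty and maximises CFSE.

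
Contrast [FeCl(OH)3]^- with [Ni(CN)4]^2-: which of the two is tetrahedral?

For [FeCl(OH)3]^-: Each chloride is −1; each hydroxide is −1; balancing the −1 overall charge requires Fe(III). Fe sits in group 8, so the d-electron count is 8 − 3 = 5. A high-spin d⁵ ion has zero CFSE in either geometry, so four ligands adopt the sterically favoured tetrahedral geometry. → tetrahedral.
For [Ni(CN)4]^2-: Ligand charges: each cyanide is −1. With an overall charge of −2 the nickel centre must be in the +2 oxidation state. Ni sits in group 10, so the d-electron count is 10 − 2 = 8. Cyanide is a strong-field ligand (high in the spectrochemical series). A 3d d⁸ ion with strong-field ligands gains enough CFSE to favour square planar over tetrahedral. → square planar.

[FeCl(OH)3]^-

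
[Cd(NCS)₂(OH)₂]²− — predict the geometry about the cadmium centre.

tetrahedral

Summing ligand charges against the −2 overall charge gives an oxidation state of +2 for cadmium.
Cadmium is a group-12 element; Cd(II) is therefore d¹⁰.
Coordination number: 4.
A d¹⁰ ion has no crystal-field stabilisation preference between square planar and tetrahedral, so four ligands adopt the sterically favoured tetrahedral geometry.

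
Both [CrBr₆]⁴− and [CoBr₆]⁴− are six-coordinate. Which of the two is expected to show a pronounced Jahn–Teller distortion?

[CrBr₆]⁴−

[CrBr₆]⁴−: Each bromide is −1; balancing the −4 overall charge requires Cr(II). Group 6 minus oxidation state 2 gives a d⁴ configuration. Bromide is a weak-field ligand for a first-row metal, so the complex is high-spin. The t₂g³e_g¹ (high-spin) configuration has an unevenly filled e_g set; the Jahn–Teller theorem predicts a tetragonal distortion (typically axial elongation) to lift the degeneracy.
[CoBr₆]⁴−: Summing ligand charges against the −4 overall charge gives an oxidation state of +2 for cobalt. Cobalt is a group-9 element; Co(II) is therefore d⁷. Bromide is a weak-field ligand for a first-row metal, so the complex is high-spin. The d⁷ configuration leaves the e_g set evenly filled (or empty) — no strong Jahn–Teller driving force.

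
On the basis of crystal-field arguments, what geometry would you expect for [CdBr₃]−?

Summing ligand charges against the −1 overall charge gives an oxidation state of +2 for cadmium.
Cadmium is a group-12 element; Cd(II) is therefore d¹⁰.
Coordination number: 3.
Three ligands around a d¹⁰ centre minimise repulsion in a trigonal-planar arrangement.

trigonal planar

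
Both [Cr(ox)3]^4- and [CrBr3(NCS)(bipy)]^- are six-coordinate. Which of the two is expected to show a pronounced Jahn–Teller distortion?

[Cr(ox)3]^4-

[Cr(ox)3]^4-: Each oxalate is −2; balancing the −4 overall charge requires Cr(II). Chromium is a group-6 element; Cr(II) is therefore d⁴. Oxalate is a weak-field ligand for a first-row metal, so the complex is high-spin. The t₂g³e_g¹ (high-spin) configuration has an unevenly filled e_g set; the Jahn–Teller theorem predicts a tetragonal distortion (typically axial elongation) to lift the degeneracy.
[CrBr3(NCS)(bipy)]^-: Summing ligand charges against the −1 overall charge gives an oxidation state of +3 for chromium. Group 6 minus oxidation state 3 gives a d³ configuration. The d³ configuration leaves the e_g set evenly filled (or empty) — no strong Jahn–Teller driving force.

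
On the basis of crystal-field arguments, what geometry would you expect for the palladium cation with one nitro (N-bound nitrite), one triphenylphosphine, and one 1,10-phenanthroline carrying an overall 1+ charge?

Each nitro (N-bound nitrite) is −1; triphenylphosphine is neutral; 1,10-phenanthroline is neutral; balancing the +1 overall charge requires Pd(II).
Pd sits in group 10, so the d-electron count is 10 − 2 = 8.
Counting donor atoms: 1×nitro (N-bound nitrite) (monodentate) → 1 donor; 1×triphenylphosphine (monodentate) → 1 donor; 1×1,10-phenanthroline (bidentate) → 2 donors. Coordination number = 4.
A 4d d⁸ ion has a large crystal-field splitting; square planar leaves the high-energy d_{x²−y²} orbital empty and maximises CFSE.

square planar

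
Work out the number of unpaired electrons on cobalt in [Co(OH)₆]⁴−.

3 unpaired electrons

Ligand charges: each hydroxide is −1. With an overall charge of −4 the cobalt centre must be in the +2 oxidation state.
Cobalt is a group-9 element; Co(II) is therefore d⁷.
The spin state decides the count: Hydroxide is a weak-field ligand for a first-row metal, so the complex is high-spin.
An octahedral high-spin d⁷ ion is t₂g⁵e_g², giving 3 unpaired electrons.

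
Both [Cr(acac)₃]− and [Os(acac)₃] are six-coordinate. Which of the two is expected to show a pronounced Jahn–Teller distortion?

[Cr(acac)₃]−

[Cr(acac)₃]−: Summing ligand charges against the −1 overall charge gives an oxidation state of +2 for chromium. Cr sits in group 6, so the d-electron count is 6 − 2 = 4. Acetylacetonate is a weak-field ligand for a first-row metal, so the complex is high-spin. The t₂g³e_g¹ (high-spin) configuration has an unevenly filled e_g set; the Jahn–Teller theorem predicts a tetragonal distortion (typically axial elongation) to lift the degeneracy.
[Os(acac)₃]: Each acetylacetonate is −1; balancing the 0 overall charge requires Os(III). Group 8 minus oxidation state 3 gives a d⁵ configuration. A 5d ion has a large Δₒ and is invariably low-spin. The d⁵ configuration leaves the e_g set evenly filled (or empty) — no strong Jahn–Teller driving force.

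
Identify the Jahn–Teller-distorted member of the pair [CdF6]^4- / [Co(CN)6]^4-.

[CdF6]^4-: Ligand charges: each fluoride is −1. With an overall charge of −4 the cadmium centre must be in the +2 oxidation state. Cadmium is a group-12 element; Cd(II) is therefore d¹⁰. The d¹⁰ configuration leaves the e_g set evenly filled (or empty) — no strong Jahn–Teller driving force.
[Co(CN)6]^4-: Each cyanide is −1; balancing the −4 overall charge requires Co(II). Cobalt is a group-9 element; Co(II) is therefore d⁷. Cyanide is a strong-field ligand (high in the spectrochemical series) for a first-row metal, so the complex is low-spin. The t₂g⁶e_g¹ (low-spin) configuration has an unevenly filled e_g set; the Jahn–Teller theorem predicts a tetragonal distortion (typically axial elongation) to lift the degeneracy.

[Co(CN)6]^4-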